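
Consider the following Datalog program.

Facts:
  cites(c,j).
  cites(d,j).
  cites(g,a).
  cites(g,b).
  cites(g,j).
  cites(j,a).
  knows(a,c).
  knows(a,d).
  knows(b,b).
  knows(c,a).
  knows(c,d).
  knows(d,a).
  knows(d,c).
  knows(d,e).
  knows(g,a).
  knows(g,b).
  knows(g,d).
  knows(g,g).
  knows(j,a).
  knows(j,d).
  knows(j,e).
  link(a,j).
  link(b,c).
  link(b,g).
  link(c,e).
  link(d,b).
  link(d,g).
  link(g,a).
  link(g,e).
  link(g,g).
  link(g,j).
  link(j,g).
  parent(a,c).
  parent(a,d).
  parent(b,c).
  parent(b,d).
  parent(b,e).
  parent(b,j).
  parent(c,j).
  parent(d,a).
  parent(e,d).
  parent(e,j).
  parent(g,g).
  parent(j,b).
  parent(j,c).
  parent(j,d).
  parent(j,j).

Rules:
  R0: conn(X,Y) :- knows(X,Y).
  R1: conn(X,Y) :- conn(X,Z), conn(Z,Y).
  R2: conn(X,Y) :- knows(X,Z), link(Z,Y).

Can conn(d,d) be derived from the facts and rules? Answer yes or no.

round 1: derive conn(a,c) via R0 from knows(a,c)
round 1: derive conn(a,d) via R0 from knows(a,d)
round 1: derive conn(b,b) via R0 from knows(b,b)
round 1: derive conn(c,a) via R0 from knows(c,a)
round 1: derive conn(c,d) via R0 from knows(c,d)
round 1: derive conn(d,a) via R0 from knows(d,a)
round 1: derive conn(d,c) via R0 from knows(d,c)
round 1: derive conn(d,e) via R0 from knows(d,e)
round 1: derive conn(g,a) via R0 from knows(g,a)
round 1: derive conn(g,b) via R0 from knows(g,b)
round 1: derive conn(g,d) via R0 from knows(g,d)
round 1: derive conn(g,g) via R0 from knows(g,g)
round 1: derive conn(j,a) via R0 from knows(j,a)
round 1: derive conn(j,d) via R0 from knows(j,d)
round 1: derive conn(j,e) via R0 from knows(j,e)
round 1: derive conn(a,b) via R2 from knows(a,d), link(d,b)
round 1: derive conn(a,e) via R2 from knows(a,c), link(c,e)
round 1: derive conn(a,g) via R2 from knows(a,d), link(d,g)
round 1: derive conn(b,c) via R2 from knows(b,b), link(b,c)
round 1: derive conn(b,g) via R2 from knows(b,b), link(b,g)
round 1: derive conn(c,b) via R2 from knows(c,d), link(d,b)
round 1: derive conn(c,g) via R2 from knows(c,d), link(d,g)
round 1: derive conn(c,j) via R2 from knows(c,a), link(a,j)
round 1: derive conn(d,j) via R2 from knows(d,a), link(a,j)
round 1: derive conn(g,c) via R2 from knows(g,b), link(b,c)
round 1: derive conn(g,e) via R2 from knows(g,g), link(g,e)
round 1: derive conn(g,j) via R2 from knows(g,a), link(a,j)
round 1: derive conn(j,b) via R2 from knows(j,d), link(d,b)
round 1: derive conn(j,g) via R2 from knows(j,d), link(d,g)
round 1: derive conn(j,j) via R2 from knows(j,a), link(a,j)
round 2: derive conn(a,a) via R1 from conn(a,c), conn(c,a)
round 2: derive conn(a,j) via R1 from conn(a,c), conn(c,j)
round 2: derive conn(b,a) via R1 from conn(b,c), conn(c,a)
round 2: derive conn(b,d) via R1 from conn(b,c), conn(c,d)
round 2: derive conn(b,e) via R1 from conn(b,g), conn(g,e)
round 2: derive conn(b,j) via R1 from conn(b,c), conn(c,j)
round 2: derive conn(c,c) via R1 from conn(c,a), conn(a,c)
round 2: derive conn(c,e) via R1 from conn(c,a), conn(a,e)
round 2: derive conn(d,b) via R1 from conn(d,a), conn(a,b)
round 2: derive conn(d,d) via R1 from conn(d,a), conn(a,d)
round 2: derive conn(d,g) via R1 from conn(d,a), conn(a,g)
round 2: derive conn(j,c) via R1 from conn(j,a), conn(a,c)

yes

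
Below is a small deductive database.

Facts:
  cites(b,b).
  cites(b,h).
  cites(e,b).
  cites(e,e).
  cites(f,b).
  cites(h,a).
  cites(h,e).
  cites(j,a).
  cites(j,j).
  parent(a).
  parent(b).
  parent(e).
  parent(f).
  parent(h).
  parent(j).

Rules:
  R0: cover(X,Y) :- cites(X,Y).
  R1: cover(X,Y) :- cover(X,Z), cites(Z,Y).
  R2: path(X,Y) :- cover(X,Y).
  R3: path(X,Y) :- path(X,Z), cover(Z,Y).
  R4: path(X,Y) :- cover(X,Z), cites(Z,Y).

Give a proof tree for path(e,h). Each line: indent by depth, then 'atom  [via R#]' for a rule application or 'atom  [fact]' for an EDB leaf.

round 1: derive cover(b,b) via R0 from cites(b,b)
round 1: derive cover(b,h) via R0 from cites(b,h)
round 1: derive cover(e,b) via R0 from cites(e,b)
round 1: derive cover(e,e) via R0 from cites(e,e)
round 1: derive cover(f,b) via R0 from cites(f,b)
round 1: derive cover(h,a) via R0 from cites(h,a)
round 1: derive cover(h,e) via R0 from cites(h,e)
round 1: derive cover(j,a) via R0 from cites(j,a)
round 1: derive cover(j,j) via R0 from cites(j,j)
round 2: derive cover(b,a) via R1 from cover(b,h), cites(h,a)
round 2: derive cover(b,e) via R1 from cover(b,h), cites(h,e)
round 2: derive cover(e,h) via R1 from cover(e,b), cites(b,h)
round 2: derive cover(f,h) via R1 from cover(f,b), cites(b,h)
round 2: derive cover(h,b) via R1 from cover(h,e), cites(e,b)
round 2: derive path(b,b) via R2 from cover(b,b)
round 2: derive path(b,h) via R2 from cover(b,h)
round 2: derive path(e,b) via R2 from cover(e,b)
round 2: derive path(e,e) via R2 from cover(e,e)
round 2: derive path(f,b) via R2 from cover(f,b)
round 2: derive path(h,a) via R2 from cover(h,a)
round 2: derive path(h,e) via R2 from cover(h,e)
round 2: derive path(j,a) via R2 from cover(j,a)
round 2: derive path(j,j) via R2 from cover(j,j)
round 2: derive path(b,a) via R4 from cover(b,h), cites(h,a)
round 2: derive path(b,e) via R4 from cover(b,h), cites(h,e)
round 2: derive path(e,h) via R4 from cover(e,b), cites(b,h)
round 2: derive path(f,h) via R4 from cover(f,b), cites(b,h)
round 2: derive path(h,b) via R4 from cover(h,e), cites(e,b)
round 3: derive cover(e,a) via R1 from cover(e,h), cites(h,a)
round 3: derive cover(f,a) via R1 from cover(f,h), cites(h,a)
round 3: derive cover(f,e) via R1 from cover(f,h), cites(h,e)
round 3: derive cover(h,h) via R1 from cover(h,b), cites(b,h)
round 3: derive path(e,a) via R3 from path(e,b), cover(b,a)
round 3: derive path(f,a) via R3 from path(f,b), cover(b,a)
round 3: derive path(f,e) via R3 from path(f,b), cover(b,e)
round 3: derive path(h,h) via R3 from path(h,b), cover(b,h)

path(e,h)  [via R4]
  cover(e,b)  [via R0]
    cites(e,b)  [fact]
  cites(b,h)  [fact]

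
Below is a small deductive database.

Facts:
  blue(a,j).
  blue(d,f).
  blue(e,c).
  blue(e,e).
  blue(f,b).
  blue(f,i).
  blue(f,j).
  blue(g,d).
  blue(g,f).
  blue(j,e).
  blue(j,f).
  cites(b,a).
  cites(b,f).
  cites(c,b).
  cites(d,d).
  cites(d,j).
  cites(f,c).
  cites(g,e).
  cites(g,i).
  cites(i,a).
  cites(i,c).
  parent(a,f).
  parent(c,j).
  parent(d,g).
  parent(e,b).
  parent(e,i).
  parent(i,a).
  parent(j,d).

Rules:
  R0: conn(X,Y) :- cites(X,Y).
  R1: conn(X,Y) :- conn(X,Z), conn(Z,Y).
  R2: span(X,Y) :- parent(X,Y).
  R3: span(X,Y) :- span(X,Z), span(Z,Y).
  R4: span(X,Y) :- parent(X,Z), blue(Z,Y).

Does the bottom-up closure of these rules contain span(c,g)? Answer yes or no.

yes

round 1: derive span(a,f) via R2 from parent(a,f)
round 1: derive span(c,j) via R2 from parent(c,j)
round 1: derive span(d,g) via R2 from parent(d,g)
round 1: derive span(e,b) via R2 from parent(e,b)
round 1: derive span(e,i) via R2 from parent(e,i)
round 1: derive span(i,a) via R2 from parent(i,a)
round 1: derive span(j,d) via R2 from parent(j,d)
round 1: derive span(a,b) via R4 from parent(a,f), blue(f,b)
round 1: derive span(a,i) via R4 from parent(a,f), blue(f,i)
round 1: derive span(a,j) via R4 from parent(a,f), blue(f,j)
round 1: derive span(c,e) via R4 from parent(c,j), blue(j,e)
round 1: derive span(c,f) via R4 from parent(c,j), blue(j,f)
round 1: derive span(d,d) via R4 from parent(d,g), blue(g,d)
round 1: derive span(d,f) via R4 from parent(d,g), blue(g,f)
round 1: derive span(i,j) via R4 from parent(i,a), blue(a,j)
round 1: derive span(j,f) via R4 from parent(j,d), blue(d,f)
round 2: derive span(a,a) via R3 from span(a,i), span(i,a)
round 2: derive span(a,d) via R3 from span(a,j), span(j,d)
round 2: derive span(c,b) via R3 from span(c,e), span(e,b)
round 2: derive span(c,d) via R3 from span(c,j), span(j,d)
round 2: derive span(c,i) via R3 from span(c,e), span(e,i)
round 2: derive span(e,a) via R3 from span(e,i), span(i,a)
round 2: derive span(e,j) via R3 from span(e,i), span(i,j)
round 2: derive span(i,b) via R3 from span(i,a), span(a,b)
round 2: derive span(i,d) via R3 from span(i,j), span(j,d)
round 2: derive span(i,f) via R3 from span(i,a), span(a,f)
round 2: derive span(i,i) via R3 from span(i,a), span(a,i)
round 2: derive span(j,g) via R3 from span(j,d), span(d,g)
round 3: derive span(a,g) via R3 from span(a,d), span(d,g)
round 3: derive span(c,a) via R3 from span(c,e), span(e,a)
round 3: derive span(c,g) via R3 from span(c,d), span(d,g)
round 3: derive span(e,d) via R3 from span(e,a), span(a,d)
round 3: derive span(e,f) via R3 from span(e,a), span(a,f)
round 3: derive span(e,g) via R3 from span(e,j), span(j,g)
round 3: derive span(i,g) via R3 from span(i,d), span(d,g)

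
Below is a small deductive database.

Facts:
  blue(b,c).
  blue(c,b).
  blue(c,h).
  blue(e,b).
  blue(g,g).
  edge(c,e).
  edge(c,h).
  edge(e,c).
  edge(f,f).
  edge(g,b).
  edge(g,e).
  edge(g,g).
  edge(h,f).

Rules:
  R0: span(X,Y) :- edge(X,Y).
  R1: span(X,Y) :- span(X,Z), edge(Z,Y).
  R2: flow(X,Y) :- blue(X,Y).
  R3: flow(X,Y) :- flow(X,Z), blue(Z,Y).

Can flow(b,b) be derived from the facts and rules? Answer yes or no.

round 1: derive flow(b,c) via R2 from blue(b,c)
round 1: derive flow(c,b) via R2 from blue(c,b)
round 1: derive flow(c,h) via R2 from blue(c,h)
round 1: derive flow(e,b) via R2 from blue(e,b)
round 1: derive flow(g,g) via R2 from blue(g,g)
round 2: derive flow(b,b) via R3 from flow(b,c), blue(c,b)
round 2: derive flow(b,h) via R3 from flow(b,c), blue(c,h)
round 2: derive flow(c,c) via R3 from flow(c,b), blue(b,c)
round 2: derive flow(e,c) via R3 from flow(e,b), blue(b,c)
round 3: derive flow(e,h) via R3 from flow(e,c), blue(c,h)

yes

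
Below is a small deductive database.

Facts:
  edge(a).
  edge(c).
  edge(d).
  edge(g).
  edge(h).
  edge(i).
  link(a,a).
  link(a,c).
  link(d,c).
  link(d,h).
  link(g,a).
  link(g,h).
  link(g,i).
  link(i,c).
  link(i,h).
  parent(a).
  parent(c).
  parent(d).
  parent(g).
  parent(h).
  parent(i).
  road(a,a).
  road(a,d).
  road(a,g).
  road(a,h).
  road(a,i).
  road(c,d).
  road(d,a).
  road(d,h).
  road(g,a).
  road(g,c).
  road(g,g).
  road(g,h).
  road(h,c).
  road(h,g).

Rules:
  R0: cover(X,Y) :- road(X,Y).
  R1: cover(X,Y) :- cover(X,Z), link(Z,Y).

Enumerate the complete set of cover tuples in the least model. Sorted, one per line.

round 1: derive cover(a,a) via R0 from road(a,a)
round 1: derive cover(a,d) via R0 from road(a,d)
round 1: derive cover(a,g) via R0 from road(a,g)
round 1: derive cover(a,h) via R0 from road(a,h)
round 1: derive cover(a,i) via R0 from road(a,i)
round 1: derive cover(c,d) via R0 from road(c,d)
round 1: derive cover(d,a) via R0 from road(d,a)
round 1: derive cover(d,h) via R0 from road(d,h)
round 1: derive cover(g,a) via R0 from road(g,a)
round 1: derive cover(g,c) via R0 from road(g,c)
round 1: derive cover(g,g) via R0 from road(g,g)
round 1: derive cover(g,h) via R0 from road(g,h)
round 1: derive cover(h,c) via R0 from road(h,c)
round 1: derive cover(h,g) via R0 from road(h,g)
round 2: derive cover(a,c) via R1 from cover(a,a), link(a,c)
round 2: derive cover(c,c) via R1 from cover(c,d), link(d,c)
round 2: derive cover(c,h) via R1 from cover(c,d), link(d,h)
round 2: derive cover(d,c) via R1 from cover(d,a), link(a,c)
round 2: derive cover(g,i) via R1 from cover(g,g), link(g,i)
round 2: derive cover(h,a) via R1 from cover(h,g), link(g,a)
round 2: derive cover(h,h) via R1 from cover(h,g), link(g,h)
round 2: derive cover(h,i) via R1 from cover(h,g), link(g,i)

cover(a,a)
cover(a,c)
cover(a,d)
cover(a,g)
cover(a,h)
cover(a,i)
cover(c,c)
cover(c,d)
cover(c,h)
cover(d,a)
cover(d,c)
cover(d,h)
cover(g,a)
cover(g,c)
cover(g,g)
cover(g,h)
cover(g,i)
cover(h,a)
cover(h,c)
cover(h,g)
cover(h,h)
cover(h,i)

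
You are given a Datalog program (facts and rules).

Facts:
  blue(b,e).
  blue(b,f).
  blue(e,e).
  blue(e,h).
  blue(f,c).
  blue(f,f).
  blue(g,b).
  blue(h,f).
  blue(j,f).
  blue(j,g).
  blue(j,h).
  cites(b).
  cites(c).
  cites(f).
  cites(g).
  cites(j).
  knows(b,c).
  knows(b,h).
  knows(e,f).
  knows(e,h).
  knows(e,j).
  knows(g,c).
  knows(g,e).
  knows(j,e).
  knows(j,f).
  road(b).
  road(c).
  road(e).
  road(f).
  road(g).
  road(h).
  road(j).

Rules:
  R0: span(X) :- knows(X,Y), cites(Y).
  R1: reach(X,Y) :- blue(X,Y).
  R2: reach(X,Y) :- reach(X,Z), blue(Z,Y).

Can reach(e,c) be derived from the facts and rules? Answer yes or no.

round 1: derive reach(b,e) via R1 from blue(b,e)
round 1: derive reach(b,f) via R1 from blue(b,f)
round 1: derive reach(e,e) via R1 from blue(e,e)
round 1: derive reach(e,h) via R1 from blue(e,h)
round 1: derive reach(f,c) via R1 from blue(f,c)
round 1: derive reach(f,f) via R1 from blue(f,f)
round 1: derive reach(g,b) via R1 from blue(g,b)
round 1: derive reach(h,f) via R1 from blue(h,f)
round 1: derive reach(j,f) via R1 from blue(j,f)
round 1: derive reach(j,g) via R1 from blue(j,g)
round 1: derive reach(j,h) via R1 from blue(j,h)
round 2: derive reach(b,c) via R2 from reach(b,f), blue(f,c)
round 2: derive reach(b,h) via R2 from reach(b,e), blue(e,h)
round 2: derive reach(e,f) via R2 from reach(e,h), blue(h,f)
round 2: derive reach(g,e) via R2 from reach(g,b), blue(b,e)
round 2: derive reach(g,f) via R2 from reach(g,b), blue(b,f)
round 2: derive reach(h,c) via R2 from reach(h,f), blue(f,c)
round 2: derive reach(j,b) via R2 from reach(j,g), blue(g,b)
round 2: derive reach(j,c) via R2 from reach(j,f), blue(f,c)
round 3: derive reach(e,c) via R2 from reach(e,f), blue(f,c)
round 3: derive reach(g,c) via R2 from reach(g,f), blue(f,c)
round 3: derive reach(g,h) via R2 from reach(g,e), blue(e,h)
round 3: derive reach(j,e) via R2 from reach(j,b), blue(b,e)

yes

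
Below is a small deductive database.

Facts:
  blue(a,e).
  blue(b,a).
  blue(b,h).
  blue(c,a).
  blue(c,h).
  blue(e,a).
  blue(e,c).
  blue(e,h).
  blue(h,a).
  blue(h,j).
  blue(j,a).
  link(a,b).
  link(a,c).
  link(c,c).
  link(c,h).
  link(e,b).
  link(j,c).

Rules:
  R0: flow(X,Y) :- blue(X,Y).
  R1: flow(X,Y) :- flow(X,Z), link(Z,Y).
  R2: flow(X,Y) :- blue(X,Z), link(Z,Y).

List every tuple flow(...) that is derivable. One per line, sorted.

round 1: derive flow(a,e) via R0 from blue(a,e)
round 1: derive flow(b,a) via R0 from blue(b,a)
round 1: derive flow(b,h) via R0 from blue(b,h)
round 1: derive flow(c,a) via R0 from blue(c,a)
round 1: derive flow(c,h) via R0 from blue(c,h)
round 1: derive flow(e,a) via R0 from blue(e,a)
round 1: derive flow(e,c) via R0 from blue(e,c)
round 1: derive flow(e,h) via R0 from blue(e,h)
round 1: derive flow(h,a) via R0 from blue(h,a)
round 1: derive flow(h,j) via R0 from blue(h,j)
round 1: derive flow(j,a) via R0 from blue(j,a)
round 1: derive flow(a,b) via R2 from blue(a,e), link(e,b)
round 1: derive flow(b,b) via R2 from blue(b,a), link(a,b)
round 1: derive flow(b,c) via R2 from blue(b,a), link(a,c)
round 1: derive flow(c,b) via R2 from blue(c,a), link(a,b)
round 1: derive flow(c,c) via R2 from blue(c,a), link(a,c)
round 1: derive flow(e,b) via R2 from blue(e,a), link(a,b)
round 1: derive flow(h,b) via R2 from blue(h,a), link(a,b)
round 1: derive flow(h,c) via R2 from blue(h,a), link(a,c)
round 1: derive flow(j,b) via R2 from blue(j,a), link(a,b)
round 1: derive flow(j,c) via R2 from blue(j,a), link(a,c)
round 2: derive flow(h,h) via R1 from flow(h,c), link(c,h)
round 2: derive flow(j,h) via R1 from flow(j,c), link(c,h)

flow(a,b)
flow(a,e)
flow(b,a)
flow(b,b)
flow(b,c)
flow(b,h)
flow(c,a)
flow(c,b)
flow(c,c)
flow(c,h)
flow(e,a)
flow(e,b)
flow(e,c)
flow(e,h)
flow(h,a)
flow(h,b)
flow(h,c)
flow(h,h)
flow(h,j)
flow(j,a)
flow(j,b)
flow(j,c)
flow(j,h)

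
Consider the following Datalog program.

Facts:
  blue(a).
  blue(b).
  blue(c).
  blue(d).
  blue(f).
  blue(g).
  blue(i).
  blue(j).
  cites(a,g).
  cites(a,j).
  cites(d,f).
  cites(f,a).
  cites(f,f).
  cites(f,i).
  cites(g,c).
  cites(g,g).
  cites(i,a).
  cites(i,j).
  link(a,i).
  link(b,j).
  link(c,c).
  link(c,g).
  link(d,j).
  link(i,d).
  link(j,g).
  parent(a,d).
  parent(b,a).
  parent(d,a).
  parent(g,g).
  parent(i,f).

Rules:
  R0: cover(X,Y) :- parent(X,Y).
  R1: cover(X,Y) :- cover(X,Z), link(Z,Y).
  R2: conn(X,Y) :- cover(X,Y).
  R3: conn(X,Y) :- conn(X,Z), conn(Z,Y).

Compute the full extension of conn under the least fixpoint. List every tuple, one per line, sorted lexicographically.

conn(a,a)
conn(a,d)
conn(a,f)
conn(a,g)
conn(a,i)
conn(a,j)
conn(b,a)
conn(b,d)
conn(b,f)
conn(b,g)
conn(b,i)
conn(b,j)
conn(d,a)
conn(d,d)
conn(d,f)
conn(d,g)
conn(d,i)
conn(d,j)
conn(g,g)
conn(i,f)

round 1: derive cover(a,d) via R0 from parent(a,d)
round 1: derive cover(b,a) via R0 from parent(b,a)
round 1: derive cover(d,a) via R0 from parent(d,a)
round 1: derive cover(g,g) via R0 from parent(g,g)
round 1: derive cover(i,f) via R0 from parent(i,f)
round 2: derive cover(a,j) via R1 from cover(a,d), link(d,j)
round 2: derive cover(b,i) via R1 from cover(b,a), link(a,i)
round 2: derive cover(d,i) via R1 from cover(d,a), link(a,i)
round 2: derive conn(a,d) via R2 from cover(a,d)
round 2: derive conn(b,a) via R2 from cover(b,a)
round 2: derive conn(d,a) via R2 from cover(d,a)
round 2: derive conn(g,g) via R2 from cover(g,g)
round 2: derive conn(i,f) via R2 from cover(i,f)
round 3: derive cover(a,g) via R1 from cover(a,j), link(j,g)
round 3: derive cover(b,d) via R1 from cover(b,i), link(i,d)
round 3: derive cover(d,d) via R1 from cover(d,i), link(i,d)
round 3: derive conn(a,j) via R2 from cover(a,j)
round 3: derive conn(b,i) via R2 from cover(b,i)
round 3: derive conn(d,i) via R2 from cover(d,i)
round 3: derive conn(a,a) via R3 from conn(a,d), conn(d,a)
round 3: derive conn(b,d) via R3 from conn(b,a), conn(a,d)
round 3: derive conn(d,d) via R3 from conn(d,a), conn(a,d)
round 4: derive cover(b,j) via R1 from cover(b,d), link(d,j)
round 4: derive cover(d,j) via R1 from cover(d,d), link(d,j)
round 4: derive conn(a,g) via R2 from cover(a,g)
round 4: derive conn(a,i) via R3 from conn(a,d), conn(d,i)
round 4: derive conn(b,f) via R3 from conn(b,i), conn(i,f)
round 4: derive conn(b,j) via R3 from conn(b,a), conn(a,j)
round 4: derive conn(d,f) via R3 from conn(d,i), conn(i,f)
round 4: derive conn(d,j) via R3 from conn(d,a), conn(a,j)
round 5: derive cover(b,g) via R1 from cover(b,j), link(j,g)
round 5: derive cover(d,g) via R1 from cover(d,j), link(j,g)
round 5: derive conn(a,f) via R3 from conn(a,d), conn(d,f)
round 5: derive conn(b,g) via R3 from conn(b,a), conn(a,g)
round 5: derive conn(d,g) via R3 from conn(d,a), conn(a,g)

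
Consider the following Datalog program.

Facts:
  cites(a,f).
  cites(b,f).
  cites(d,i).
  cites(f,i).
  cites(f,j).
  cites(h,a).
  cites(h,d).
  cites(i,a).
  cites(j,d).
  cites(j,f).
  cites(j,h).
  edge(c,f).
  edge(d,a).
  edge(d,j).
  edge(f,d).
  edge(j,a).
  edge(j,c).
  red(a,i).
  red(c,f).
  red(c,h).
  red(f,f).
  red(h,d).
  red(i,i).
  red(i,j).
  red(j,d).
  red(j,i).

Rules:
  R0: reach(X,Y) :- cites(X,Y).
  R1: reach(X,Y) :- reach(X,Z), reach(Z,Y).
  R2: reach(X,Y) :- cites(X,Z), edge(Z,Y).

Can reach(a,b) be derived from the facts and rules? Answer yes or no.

round 1: derive reach(a,f) via R0 from cites(a,f)
round 1: derive reach(b,f) via R0 from cites(b,f)
round 1: derive reach(d,i) via R0 from cites(d,i)
round 1: derive reach(f,i) via R0 from cites(f,i)
round 1: derive reach(f,j) via R0 from cites(f,j)
round 1: derive reach(h,a) via R0 from cites(h,a)
round 1: derive reach(h,d) via R0 from cites(h,d)
round 1: derive reach(i,a) via R0 from cites(i,a)
round 1: derive reach(j,d) via R0 from cites(j,d)
round 1: derive reach(j,f) via R0 from cites(j,f)
round 1: derive reach(j,h) via R0 from cites(j,h)
round 1: derive reach(a,d) via R2 from cites(a,f), edge(f,d)
round 1: derive reach(b,d) via R2 from cites(b,f), edge(f,d)
round 1: derive reach(f,a) via R2 from cites(f,j), edge(j,a)
round 1: derive reach(f,c) via R2 from cites(f,j), edge(j,c)
round 1: derive reach(h,j) via R2 from cites(h,d), edge(d,j)
round 1: derive reach(j,a) via R2 from cites(j,d), edge(d,a)
round 1: derive reach(j,j) via R2 from cites(j,d), edge(d,j)
round 2: derive reach(a,a) via R1 from reach(a,f), reach(f,a)
round 2: derive reach(a,c) via R1 from reach(a,f), reach(f,c)
round 2: derive reach(a,i) via R1 from reach(a,d), reach(d,i)
round 2: derive reach(a,j) via R1 from reach(a,f), reach(f,j)
round 2: derive reach(b,a) via R1 from reach(b,f), reach(f,a)
round 2: derive reach(b,c) via R1 from reach(b,f), reach(f,c)
round 2: derive reach(b,i) via R1 from reach(b,d), reach(d,i)
round 2: derive reach(b,j) via R1 from reach(b,f), reach(f,j)
round 2: derive reach(d,a) via R1 from reach(d,i), reach(i,a)
round 2: derive reach(f,d) via R1 from reach(f,a), reach(a,d)
round 2: derive reach(f,f) via R1 from reach(f,a), reach(a,f)
round 2: derive reach(f,h) via R1 from reach(f,j), reach(j,h)
round 2: derive reach(h,f) via R1 from reach(h,a), reach(a,f)
round 2: derive reach(h,h) via R1 from reach(h,j), reach(j,h)
round 2: derive reach(h,i) via R1 from reach(h,d), reach(d,i)
round 2: derive reach(i,d) via R1 from reach(i,a), reach(a,d)
round 2: derive reach(i,f) via R1 from reach(i,a), reach(a,f)
round 2: derive reach(j,c) via R1 from reach(j,f), reach(f,c)
round 2: derive reach(j,i) via R1 from reach(j,d), reach(d,i)
round 3: derive reach(a,h) via R1 from reach(a,f), reach(f,h)
round 3: derive reach(b,h) via R1 from reach(b,f), reach(f,h)
round 3: derive reach(d,c) via R1 from reach(d,a), reach(a,c)
round 3: derive reach(d,d) via R1 from reach(d,a), reach(a,d)
round 3: derive reach(d,f) via R1 from reach(d,a), reach(a,f)
round 3: derive reach(d,j) via R1 from reach(d,a), reach(a,j)
round 3: derive reach(h,c) via R1 from reach(h,a), reach(a,c)
round 3: derive reach(i,c) via R1 from reach(i,a), reach(a,c)
round 3: derive reach(i,h) via R1 from reach(i,f), reach(f,h)
round 3: derive reach(i,i) via R1 from reach(i,a), reach(a,i)
round 3: derive reach(i,j) via R1 from reach(i,a), reach(a,j)
round 4: derive reach(d,h) via R1 from reach(d,a), reach(a,h)

no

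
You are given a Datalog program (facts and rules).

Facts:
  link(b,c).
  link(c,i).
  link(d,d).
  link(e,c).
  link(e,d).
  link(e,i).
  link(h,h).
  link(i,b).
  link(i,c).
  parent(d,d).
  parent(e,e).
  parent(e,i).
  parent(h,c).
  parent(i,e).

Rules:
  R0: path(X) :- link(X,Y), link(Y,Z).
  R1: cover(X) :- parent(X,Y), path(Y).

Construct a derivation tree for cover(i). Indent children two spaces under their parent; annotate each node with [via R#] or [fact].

round 1: derive path(b) via R0 from link(b,c), link(c,i)
round 1: derive path(c) via R0 from link(c,i), link(i,b)
round 1: derive path(d) via R0 from link(d,d), link(d,d)
round 1: derive path(e) via R0 from link(e,c), link(c,i)
round 1: derive path(h) via R0 from link(h,h), link(h,h)
round 1: derive path(i) via R0 from link(i,b), link(b,c)
round 2: derive cover(d) via R1 from parent(d,d), path(d)
round 2: derive cover(e) via R1 from parent(e,e), path(e)
round 2: derive cover(h) via R1 from parent(h,c), path(c)
round 2: derive cover(i) via R1 from parent(i,e), path(e)

cover(i)  [via R1]
  parent(i,e)  [fact]
  path(e)  [via R0]
    link(e,c)  [fact]
    link(c,i)  [fact]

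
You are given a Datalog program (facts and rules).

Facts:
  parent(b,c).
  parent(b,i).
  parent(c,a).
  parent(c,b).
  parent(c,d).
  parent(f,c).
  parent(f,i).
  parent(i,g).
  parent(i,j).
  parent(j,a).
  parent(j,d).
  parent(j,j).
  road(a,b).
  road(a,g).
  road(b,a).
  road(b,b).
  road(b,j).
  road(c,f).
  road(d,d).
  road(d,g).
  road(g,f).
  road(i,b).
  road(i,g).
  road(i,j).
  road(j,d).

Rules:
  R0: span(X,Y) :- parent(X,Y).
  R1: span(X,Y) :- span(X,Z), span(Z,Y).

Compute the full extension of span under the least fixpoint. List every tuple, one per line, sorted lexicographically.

span(b,a)
span(b,b)
span(b,c)
span(b,d)
span(b,g)
span(b,i)
span(b,j)
span(c,a)
span(c,b)
span(c,c)
span(c,d)
span(c,g)
span(c,i)
span(c,j)
span(f,a)
span(f,b)
span(f,c)
span(f,d)
span(f,g)
span(f,i)
span(f,j)
span(i,a)
span(i,d)
span(i,g)
span(i,j)
span(j,a)
span(j,d)
span(j,j)

round 1: derive span(b,c) via R0 from parent(b,c)
round 1: derive span(b,i) via R0 from parent(b,i)
round 1: derive span(c,a) via R0 from parent(c,a)
round 1: derive span(c,b) via R0 from parent(c,b)
round 1: derive span(c,d) via R0 from parent(c,d)
round 1: derive span(f,c) via R0 from parent(f,c)
round 1: derive span(f,i) via R0 from parent(f,i)
round 1: derive span(i,g) via R0 from parent(i,g)
round 1: derive span(i,j) via R0 from parent(i,j)
round 1: derive span(j,a) via R0 from parent(j,a)
round 1: derive span(j,d) via R0 from parent(j,d)
round 1: derive span(j,j) via R0 from parent(j,j)
round 2: derive span(b,a) via R1 from span(b,c), span(c,a)
round 2: derive span(b,b) via R1 from span(b,c), span(c,b)
round 2: derive span(b,d) via R1 from span(b,c), span(c,d)
round 2: derive span(b,g) via R1 from span(b,i), span(i,g)
round 2: derive span(b,j) via R1 from span(b,i), span(i,j)
round 2: derive span(c,c) via R1 from span(c,b), span(b,c)
round 2: derive span(c,i) via R1 from span(c,b), span(b,i)
round 2: derive span(f,a) via R1 from span(f,c), span(c,a)
round 2: derive span(f,b) via R1 from span(f,c), span(c,b)
round 2: derive span(f,d) via R1 from span(f,c), span(c,d)
round 2: derive span(f,g) via R1 from span(f,i), span(i,g)
round 2: derive span(f,j) via R1 from span(f,i), span(i,j)
round 2: derive span(i,a) via R1 from span(i,j), span(j,a)
round 2: derive span(i,d) via R1 from span(i,j), span(j,d)
round 3: derive span(c,g) via R1 from span(c,b), span(b,g)
round 3: derive span(c,j) via R1 from span(c,b), span(b,j)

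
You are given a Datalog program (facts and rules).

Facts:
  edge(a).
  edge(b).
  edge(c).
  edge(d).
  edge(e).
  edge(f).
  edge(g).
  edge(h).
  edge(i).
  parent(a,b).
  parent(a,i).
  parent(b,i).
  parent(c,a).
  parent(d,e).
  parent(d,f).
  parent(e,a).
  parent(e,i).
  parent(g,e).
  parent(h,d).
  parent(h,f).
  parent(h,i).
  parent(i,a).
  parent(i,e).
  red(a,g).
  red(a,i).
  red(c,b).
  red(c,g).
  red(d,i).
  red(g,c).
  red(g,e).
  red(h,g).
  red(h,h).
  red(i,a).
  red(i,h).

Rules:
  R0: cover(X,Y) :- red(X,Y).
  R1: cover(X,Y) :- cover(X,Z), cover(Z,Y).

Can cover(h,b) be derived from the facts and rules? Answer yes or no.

round 1: derive cover(a,g) via R0 from red(a,g)
round 1: derive cover(a,i) via R0 from red(a,i)
round 1: derive cover(c,b) via R0 from red(c,b)
round 1: derive cover(c,g) via R0 from red(c,g)
round 1: derive cover(d,i) via R0 from red(d,i)
round 1: derive cover(g,c) via R0 from red(g,c)
round 1: derive cover(g,e) via R0 from red(g,e)
round 1: derive cover(h,g) via R0 from red(h,g)
round 1: derive cover(h,h) via R0 from red(h,h)
round 1: derive cover(i,a) via R0 from red(i,a)
round 1: derive cover(i,h) via R0 from red(i,h)
round 2: derive cover(a,a) via R1 from cover(a,i), cover(i,a)
round 2: derive cover(a,c) via R1 from cover(a,g), cover(g,c)
round 2: derive cover(a,e) via R1 from cover(a,g), cover(g,e)
round 2: derive cover(a,h) via R1 from cover(a,i), cover(i,h)
round 2: derive cover(c,c) via R1 from cover(c,g), cover(g,c)
round 2: derive cover(c,e) via R1 from cover(c,g), cover(g,e)
round 2: derive cover(d,a) via R1 from cover(d,i), cover(i,a)
round 2: derive cover(d,h) via R1 from cover(d,i), cover(i,h)
round 2: derive cover(g,b) via R1 from cover(g,c), cover(c,b)
round 2: derive cover(g,g) via R1 from cover(g,c), cover(c,g)
round 2: derive cover(h,c) via R1 from cover(h,g), cover(g,c)
round 2: derive cover(h,e) via R1 from cover(h,g), cover(g,e)
round 2: derive cover(i,g) via R1 from cover(i,a), cover(a,g)
round 2: derive cover(i,i) via R1 from cover(i,a), cover(a,i)
round 3: derive cover(a,b) via R1 from cover(a,c), cover(c,b)
round 3: derive cover(d,c) via R1 from cover(d,a), cover(a,c)
round 3: derive cover(d,e) via R1 from cover(d,a), cover(a,e)
round 3: derive cover(d,g) via R1 from cover(d,a), cover(a,g)
round 3: derive cover(h,b) via R1 from cover(h,c), cover(c,b)
round 3: derive cover(i,b) via R1 from cover(i,g), cover(g,b)
round 3: derive cover(i,c) via R1 from cover(i,a), cover(a,c)
round 3: derive cover(i,e) via R1 from cover(i,a), cover(a,e)
round 4: derive cover(d,b) via R1 from cover(d,a), cover(a,b)

yes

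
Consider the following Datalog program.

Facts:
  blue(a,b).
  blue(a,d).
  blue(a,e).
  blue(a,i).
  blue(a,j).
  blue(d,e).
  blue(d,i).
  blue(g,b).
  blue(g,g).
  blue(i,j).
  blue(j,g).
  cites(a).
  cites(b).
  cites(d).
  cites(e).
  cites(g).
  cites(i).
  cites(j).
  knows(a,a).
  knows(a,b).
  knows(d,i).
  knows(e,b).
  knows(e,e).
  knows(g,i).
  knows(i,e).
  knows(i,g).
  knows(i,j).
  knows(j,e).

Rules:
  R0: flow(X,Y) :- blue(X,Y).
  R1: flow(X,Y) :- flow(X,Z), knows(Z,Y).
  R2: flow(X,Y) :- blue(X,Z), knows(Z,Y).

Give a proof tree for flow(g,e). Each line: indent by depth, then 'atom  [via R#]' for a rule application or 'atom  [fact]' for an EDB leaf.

round 1: derive flow(a,b) via R0 from blue(a,b)
round 1: derive flow(a,d) via R0 from blue(a,d)
round 1: derive flow(a,e) via R0 from blue(a,e)
round 1: derive flow(a,i) via R0 from blue(a,i)
round 1: derive flow(a,j) via R0 from blue(a,j)
round 1: derive flow(d,e) via R0 from blue(d,e)
round 1: derive flow(d,i) via R0 from blue(d,i)
round 1: derive flow(g,b) via R0 from blue(g,b)
round 1: derive flow(g,g) via R0 from blue(g,g)
round 1: derive flow(i,j) via R0 from blue(i,j)
round 1: derive flow(j,g) via R0 from blue(j,g)
round 1: derive flow(a,g) via R2 from blue(a,i), knows(i,g)
round 1: derive flow(d,b) via R2 from blue(d,e), knows(e,b)
round 1: derive flow(d,g) via R2 from blue(d,i), knows(i,g)
round 1: derive flow(d,j) via R2 from blue(d,i), knows(i,j)
round 1: derive flow(g,i) via R2 from blue(g,g), knows(g,i)
round 1: derive flow(i,e) via R2 from blue(i,j), knows(j,e)
round 1: derive flow(j,i) via R2 from blue(j,g), knows(g,i)
round 2: derive flow(g,e) via R1 from flow(g,i), knows(i,e)
round 2: derive flow(g,j) via R1 from flow(g,i), knows(i,j)
round 2: derive flow(i,b) via R1 from flow(i,e), knows(e,b)
round 2: derive flow(j,e) via R1 from flow(j,i), knows(i,e)
round 2: derive flow(j,j) via R1 from flow(j,i), knows(i,j)
round 3: derive flow(j,b) via R1 from flow(j,e), knows(e,b)

flow(g,e)  [via R1]
  flow(g,i)  [via R2]
    blue(g,g)  [fact]
    knows(g,i)  [fact]
  knows(i,e)  [fact]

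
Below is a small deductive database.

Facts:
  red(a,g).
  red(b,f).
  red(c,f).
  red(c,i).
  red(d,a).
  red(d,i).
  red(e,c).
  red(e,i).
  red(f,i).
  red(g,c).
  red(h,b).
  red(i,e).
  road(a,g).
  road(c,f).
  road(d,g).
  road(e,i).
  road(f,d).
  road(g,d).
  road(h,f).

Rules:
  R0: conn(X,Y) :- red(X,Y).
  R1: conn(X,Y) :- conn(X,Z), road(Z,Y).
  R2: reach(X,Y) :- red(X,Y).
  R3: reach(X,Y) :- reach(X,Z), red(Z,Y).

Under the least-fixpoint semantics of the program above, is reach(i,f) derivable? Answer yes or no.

yes

round 1: derive reach(a,g) via R2 from red(a,g)
round 1: derive reach(b,f) via R2 from red(b,f)
round 1: derive reach(c,f) via R2 from red(c,f)
round 1: derive reach(c,i) via R2 from red(c,i)
round 1: derive reach(d,a) via R2 from red(d,a)
round 1: derive reach(d,i) via R2 from red(d,i)
round 1: derive reach(e,c) via R2 from red(e,c)
round 1: derive reach(e,i) via R2 from red(e,i)
round 1: derive reach(f,i) via R2 from red(f,i)
round 1: derive reach(g,c) via R2 from red(g,c)
round 1: derive reach(h,b) via R2 from red(h,b)
round 1: derive reach(i,e) via R2 from red(i,e)
round 2: derive reach(a,c) via R3 from reach(a,g), red(g,c)
round 2: derive reach(b,i) via R3 from reach(b,f), red(f,i)
round 2: derive reach(c,e) via R3 from reach(c,i), red(i,e)
round 2: derive reach(d,e) via R3 from reach(d,i), red(i,e)
round 2: derive reach(d,g) via R3 from reach(d,a), red(a,g)
round 2: derive reach(e,e) via R3 from reach(e,i), red(i,e)
round 2: derive reach(e,f) via R3 from reach(e,c), red(c,f)
round 2: derive reach(f,e) via R3 from reach(f,i), red(i,e)
round 2: derive reach(g,f) via R3 from reach(g,c), red(c,f)
round 2: derive reach(g,i) via R3 from reach(g,c), red(c,i)
round 2: derive reach(h,f) via R3 from reach(h,b), red(b,f)
round 2: derive reach(i,c) via R3 from reach(i,e), red(e,c)
round 2: derive reach(i,i) via R3 from reach(i,e), red(e,i)
round 3: derive reach(a,f) via R3 from reach(a,c), red(c,f)
round 3: derive reach(a,i) via R3 from reach(a,c), red(c,i)
round 3: derive reach(b,e) via R3 from reach(b,i), red(i,e)
round 3: derive reach(c,c) via R3 from reach(c,e), red(e,c)
round 3: derive reach(d,c) via R3 from reach(d,e), red(e,c)
round 3: derive reach(f,c) via R3 from reach(f,e), red(e,c)
round 3: derive reach(g,e) via R3 from reach(g,i), red(i,e)
round 3: derive reach(h,i) via R3 from reach(h,f), red(f,i)
round 3: derive reach(i,f) via R3 from reach(i,c), red(c,f)
round 4: derive reach(a,e) via R3 from reach(a,i), red(i,e)
round 4: derive reach(b,c) via R3 from reach(b,e), red(e,c)
round 4: derive reach(d,f) via R3 from reach(d,c), red(c,f)
round 4: derive reach(f,f) via R3 from reach(f,c), red(c,f)
round 4: derive reach(h,e) via R3 from reach(h,i), red(i,e)
round 5: derive reach(h,c) via R3 from reach(h,e), red(e,c)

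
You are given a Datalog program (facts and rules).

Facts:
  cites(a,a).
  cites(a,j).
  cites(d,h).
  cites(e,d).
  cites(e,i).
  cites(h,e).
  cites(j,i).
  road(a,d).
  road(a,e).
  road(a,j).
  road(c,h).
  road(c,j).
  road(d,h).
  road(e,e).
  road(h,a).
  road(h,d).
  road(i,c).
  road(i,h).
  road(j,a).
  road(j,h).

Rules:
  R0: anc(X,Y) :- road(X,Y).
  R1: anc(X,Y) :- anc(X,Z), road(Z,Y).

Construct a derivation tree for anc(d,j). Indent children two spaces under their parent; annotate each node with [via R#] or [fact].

round 1: derive anc(a,d) via R0 from road(a,d)
round 1: derive anc(a,e) via R0 from road(a,e)
round 1: derive anc(a,j) via R0 from road(a,j)
round 1: derive anc(c,h) via R0 from road(c,h)
round 1: derive anc(c,j) via R0 from road(c,j)
round 1: derive anc(d,h) via R0 from road(d,h)
round 1: derive anc(e,e) via R0 from road(e,e)
round 1: derive anc(h,a) via R0 from road(h,a)
round 1: derive anc(h,d) via R0 from road(h,d)
round 1: derive anc(i,c) via R0 from road(i,c)
round 1: derive anc(i,h) via R0 from road(i,h)
round 1: derive anc(j,a) via R0 from road(j,a)
round 1: derive anc(j,h) via R0 from road(j,h)
round 2: derive anc(a,a) via R1 from anc(a,j), road(j,a)
round 2: derive anc(a,h) via R1 from anc(a,d), road(d,h)
round 2: derive anc(c,a) via R1 from anc(c,h), road(h,a)
round 2: derive anc(c,d) via R1 from anc(c,h), road(h,d)
round 2: derive anc(d,a) via R1 from anc(d,h), road(h,a)
round 2: derive anc(d,d) via R1 from anc(d,h), road(h,d)
round 2: derive anc(h,e) via R1 from anc(h,a), road(a,e)
round 2: derive anc(h,h) via R1 from anc(h,d), road(d,h)
round 2: derive anc(h,j) via R1 from anc(h,a), road(a,j)
round 2: derive anc(i,a) via R1 from anc(i,h), road(h,a)
round 2: derive anc(i,d) via R1 from anc(i,h), road(h,d)
round 2: derive anc(i,j) via R1 from anc(i,c), road(c,j)
round 2: derive anc(j,d) via R1 from anc(j,a), road(a,d)
round 2: derive anc(j,e) via R1 from anc(j,a), road(a,e)
round 2: derive anc(j,j) via R1 from anc(j,a), road(a,j)
round 3: derive anc(c,e) via R1 from anc(c,a), road(a,e)
round 3: derive anc(d,e) via R1 from anc(d,a), road(a,e)
round 3: derive anc(d,j) via R1 from anc(d,a), road(a,j)
round 3: derive anc(i,e) via R1 from anc(i,a), road(a,e)

anc(d,j)  [via R1]
  anc(d,a)  [via R1]
    anc(d,h)  [via R0]
      road(d,h)  [fact]
    road(h,a)  [fact]
  road(a,j)  [fact]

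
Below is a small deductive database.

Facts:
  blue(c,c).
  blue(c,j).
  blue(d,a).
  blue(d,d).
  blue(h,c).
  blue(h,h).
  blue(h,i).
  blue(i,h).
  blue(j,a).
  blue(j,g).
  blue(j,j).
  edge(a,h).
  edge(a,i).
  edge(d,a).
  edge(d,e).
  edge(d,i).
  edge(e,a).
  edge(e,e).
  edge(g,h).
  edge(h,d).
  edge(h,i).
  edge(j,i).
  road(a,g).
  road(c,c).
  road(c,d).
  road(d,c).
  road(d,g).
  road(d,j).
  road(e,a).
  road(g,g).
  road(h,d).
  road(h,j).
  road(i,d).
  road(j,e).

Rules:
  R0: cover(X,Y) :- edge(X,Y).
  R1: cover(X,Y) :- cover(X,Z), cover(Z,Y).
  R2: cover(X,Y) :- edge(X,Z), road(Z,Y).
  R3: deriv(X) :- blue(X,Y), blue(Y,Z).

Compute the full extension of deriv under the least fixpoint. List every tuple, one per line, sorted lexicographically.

deriv(c)
deriv(d)
deriv(h)
deriv(i)
deriv(j)

round 1: derive deriv(c) via R3 from blue(c,c), blue(c,c)
round 1: derive deriv(d) via R3 from blue(d,d), blue(d,a)
round 1: derive deriv(h) via R3 from blue(h,c), blue(c,c)
round 1: derive deriv(i) via R3 from blue(i,h), blue(h,c)
round 1: derive deriv(j) via R3 from blue(j,j), blue(j,a)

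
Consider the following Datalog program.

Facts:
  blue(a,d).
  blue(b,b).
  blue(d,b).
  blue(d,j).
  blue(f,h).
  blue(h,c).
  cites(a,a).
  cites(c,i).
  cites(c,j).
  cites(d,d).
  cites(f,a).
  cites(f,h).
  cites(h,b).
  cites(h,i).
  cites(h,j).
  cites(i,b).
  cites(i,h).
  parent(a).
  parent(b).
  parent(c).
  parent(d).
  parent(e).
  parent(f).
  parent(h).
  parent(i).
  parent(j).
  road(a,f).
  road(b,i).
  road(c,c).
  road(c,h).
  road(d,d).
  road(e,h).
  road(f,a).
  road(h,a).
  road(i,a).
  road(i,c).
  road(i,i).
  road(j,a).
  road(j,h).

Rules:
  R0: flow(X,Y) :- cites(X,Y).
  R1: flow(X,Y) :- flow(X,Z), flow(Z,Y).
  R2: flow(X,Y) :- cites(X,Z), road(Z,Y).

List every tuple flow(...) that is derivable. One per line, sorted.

round 1: derive flow(a,a) via R0 from cites(a,a)
round 1: derive flow(c,i) via R0 from cites(c,i)
round 1: derive flow(c,j) via R0 from cites(c,j)
round 1: derive flow(d,d) via R0 from cites(d,d)
round 1: derive flow(f,a) via R0 from cites(f,a)
round 1: derive flow(f,h) via R0 from cites(f,h)
round 1: derive flow(h,b) via R0 from cites(h,b)
round 1: derive flow(h,i) via R0 from cites(h,i)
round 1: derive flow(h,j) via R0 from cites(h,j)
round 1: derive flow(i,b) via R0 from cites(i,b)
round 1: derive flow(i,h) via R0 from cites(i,h)
round 1: derive flow(a,f) via R2 from cites(a,a), road(a,f)
round 1: derive flow(c,a) via R2 from cites(c,i), road(i,a)
round 1: derive flow(c,c) via R2 from cites(c,i), road(i,c)
round 1: derive flow(c,h) via R2 from cites(c,j), road(j,h)
round 1: derive flow(f,f) via R2 from cites(f,a), road(a,f)
round 1: derive flow(h,a) via R2 from cites(h,i), road(i,a)
round 1: derive flow(h,c) via R2 from cites(h,i), road(i,c)
round 1: derive flow(h,h) via R2 from cites(h,j), road(j,h)
round 1: derive flow(i,a) via R2 from cites(i,h), road(h,a)
round 1: derive flow(i,i) via R2 from cites(i,b), road(b,i)
round 2: derive flow(a,h) via R1 from flow(a,f), flow(f,h)
round 2: derive flow(c,b) via R1 from flow(c,h), flow(h,b)
round 2: derive flow(c,f) via R1 from flow(c,a), flow(a,f)
round 2: derive flow(f,b) via R1 from flow(f,h), flow(h,b)
round 2: derive flow(f,c) via R1 from flow(f,h), flow(h,c)
round 2: derive flow(f,i) via R1 from flow(f,h), flow(h,i)
round 2: derive flow(f,j) via R1 from flow(f,h), flow(h,j)
round 2: derive flow(h,f) via R1 from flow(h,a), flow(a,f)
round 2: derive flow(i,c) via R1 from flow(i,h), flow(h,c)
round 2: derive flow(i,f) via R1 from flow(i,a), flow(a,f)
round 2: derive flow(i,j) via R1 from flow(i,h), flow(h,j)
round 3: derive flow(a,b) via R1 from flow(a,f), flow(f,b)
round 3: derive flow(a,c) via R1 from flow(a,f), flow(f,c)
round 3: derive flow(a,i) via R1 from flow(a,f), flow(f,i)
round 3: derive flow(a,j) via R1 from flow(a,f), flow(f,j)

flow(a,a)
flow(a,b)
flow(a,c)
flow(a,f)
flow(a,h)
flow(a,i)
flow(a,j)
flow(c,a)
flow(c,b)
flow(c,c)
flow(c,f)
flow(c,h)
flow(c,i)
flow(c,j)
flow(d,d)
flow(f,a)
flow(f,b)
flow(f,c)
flow(f,f)
flow(f,h)
flow(f,i)
flow(f,j)
flow(h,a)
flow(h,b)
flow(h,c)
flow(h,f)
flow(h,h)
flow(h,i)
flow(h,j)
flow(i,a)
flow(i,b)
flow(i,c)
flow(i,f)
flow(i,h)
flow(i,i)
flow(i,j)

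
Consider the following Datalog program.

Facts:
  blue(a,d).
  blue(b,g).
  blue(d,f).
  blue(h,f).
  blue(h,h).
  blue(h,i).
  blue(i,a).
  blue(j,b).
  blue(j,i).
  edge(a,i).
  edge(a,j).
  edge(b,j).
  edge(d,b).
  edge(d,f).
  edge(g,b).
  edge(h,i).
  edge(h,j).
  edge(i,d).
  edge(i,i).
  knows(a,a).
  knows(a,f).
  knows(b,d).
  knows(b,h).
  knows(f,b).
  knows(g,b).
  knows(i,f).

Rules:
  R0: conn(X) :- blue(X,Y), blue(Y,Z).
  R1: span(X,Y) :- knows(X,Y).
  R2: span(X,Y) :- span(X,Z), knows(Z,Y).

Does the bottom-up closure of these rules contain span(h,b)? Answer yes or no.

no

round 1: derive span(a,a) via R1 from knows(a,a)
round 1: derive span(a,f) via R1 from knows(a,f)
round 1: derive span(b,d) via R1 from knows(b,d)
round 1: derive span(b,h) via R1 from knows(b,h)
round 1: derive span(f,b) via R1 from knows(f,b)
round 1: derive span(g,b) via R1 from knows(g,b)
round 1: derive span(i,f) via R1 from knows(i,f)
round 2: derive span(a,b) via R2 from span(a,f), knows(f,b)
round 2: derive span(f,d) via R2 from span(f,b), knows(b,d)
round 2: derive span(f,h) via R2 from span(f,b), knows(b,h)
round 2: derive span(g,d) via R2 from span(g,b), knows(b,d)
round 2: derive span(g,h) via R2 from span(g,b), knows(b,h)
round 2: derive span(i,b) via R2 from span(i,f), knows(f,b)
round 3: derive span(a,d) via R2 from span(a,b), knows(b,d)
round 3: derive span(a,h) via R2 from span(a,b), knows(b,h)
round 3: derive span(i,d) via R2 from span(i,b), knows(b,d)
round 3: derive span(i,h) via R2 from span(i,b), knows(b,h)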